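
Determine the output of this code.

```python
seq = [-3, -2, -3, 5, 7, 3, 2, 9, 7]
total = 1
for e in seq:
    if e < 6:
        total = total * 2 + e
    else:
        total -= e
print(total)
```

-104

e=-3: <6, total = 1*2+(-3) = -1
e=-2: <6, total = (-1)*2+(-2) = -4
e=-3: <6, total = (-4)*2+(-3) = -11
e=5: <6, total = (-11)*2+5 = -17
e=7: not <6, total = (-17)-7 = -24
e=3: <6, total = (-24)*2+3 = -45
e=2: <6, total = (-45)*2+2 = -88
e=9: not <6, total = (-88)-9 = -97
e=7: not <6, total = (-97)-7 = -104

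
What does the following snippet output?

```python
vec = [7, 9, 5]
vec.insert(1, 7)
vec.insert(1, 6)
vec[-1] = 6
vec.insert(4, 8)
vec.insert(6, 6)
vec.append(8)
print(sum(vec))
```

insert 7 at 1 → [7, 7, 9, 5]
insert 6 at 1 → [7, 6, 7, 9, 5]
vec[-1] = 6 → [7, 6, 7, 9, 6]
insert 8 at 4 → [7, 6, 7, 9, 8, 6]
insert 6 at 6 → [7, 6, 7, 9, 8, 6, 6]
append 8 → [7, 6, 7, 9, 8, 6, 6, 8]
sum = 57

57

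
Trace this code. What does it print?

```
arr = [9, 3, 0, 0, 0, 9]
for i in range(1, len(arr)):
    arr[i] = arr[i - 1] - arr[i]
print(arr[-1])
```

-3

i=1: arr[1] = 9-3 = 6 → [9, 6, 0, 0, 0, 9]
i=2: arr[2] = 6-0 = 6 → [9, 6, 6, 0, 0, 9]
i=3: arr[3] = 6-0 = 6 → [9, 6, 6, 6, 0, 9]
i=4: arr[4] = 6-0 = 6 → [9, 6, 6, 6, 6, 9]
i=5: arr[5] = 6-9 = -3 → [9, 6, 6, 6, 6, -3]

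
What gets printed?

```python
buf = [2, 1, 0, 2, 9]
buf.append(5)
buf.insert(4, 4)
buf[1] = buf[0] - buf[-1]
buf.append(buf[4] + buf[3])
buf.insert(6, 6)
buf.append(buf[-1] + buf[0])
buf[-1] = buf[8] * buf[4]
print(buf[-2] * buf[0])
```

12

append 5 → [2, 1, 0, 2, 9, 5]
insert 4 at 4 → [2, 1, 0, 2, 4, 9, 5]
buf[1] = buf[0]-buf[-1] = 2-5 = -3 → [2, -3, 0, 2, 4, 9, 5]
append buf[4]+buf[3] = 4+2 = 6 → [2, -3, 0, 2, 4, 9, 5, 6]
insert 6 at 6 → [2, -3, 0, 2, 4, 9, 6, 5, 6]
append buf[-1]+buf[0] = 6+2 = 8 → [2, -3, 0, 2, 4, 9, 6, 5, 6, 8]
buf[-1] = buf[8]*buf[4] = 6*4 = 24 → [2, -3, 0, 2, 4, 9, 6, 5, 6, 24]
buf[-2]*buf[0] = 6*2 = 12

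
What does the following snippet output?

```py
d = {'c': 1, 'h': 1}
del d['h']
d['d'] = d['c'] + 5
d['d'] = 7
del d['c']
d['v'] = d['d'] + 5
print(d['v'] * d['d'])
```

84

del 'h' → {'c': 1}
d['d'] = d['c']+5 = 6 → {'c': 1, 'd': 6}
d['d'] = 7 → {'c': 1, 'd': 7}
del 'c' → {'d': 7}
d['v'] = d['d']+5 = 12 → {'d': 7, 'v': 12}
d['v']*d['d'] = 12*7 = 84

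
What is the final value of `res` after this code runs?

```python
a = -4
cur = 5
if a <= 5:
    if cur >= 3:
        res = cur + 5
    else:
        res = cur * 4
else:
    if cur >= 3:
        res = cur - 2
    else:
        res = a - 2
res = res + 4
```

14

a=-4, cur=5
a <= 5 is True; cur >= 3 is True
→ res = cur + 5 = 10
res = 10+4 = 14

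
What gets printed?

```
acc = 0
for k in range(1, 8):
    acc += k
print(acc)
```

28

k=1: acc = 0+1 = 1
k=2: acc = 1+2 = 3
k=3: acc = 3+3 = 6
k=4: acc = 6+4 = 10
k=5: acc = 10+5 = 15
k=6: acc = 15+6 = 21
k=7: acc = 21+7 = 28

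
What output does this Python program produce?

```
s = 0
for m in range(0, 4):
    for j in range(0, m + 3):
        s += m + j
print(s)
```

m=0,j=0: s = 0+0 = 0
m=0,j=1: s = 0+1 = 1
m=0,j=2: s = 1+2 = 3
m=1,j=0: s = 3+1 = 4
m=1,j=1: s = 4+2 = 6
m=1,j=2: s = 6+3 = 9
m=1,j=3: s = 9+4 = 13
m=2,j=0: s = 13+2 = 15
m=2,j=1: s = 15+3 = 18
m=2,j=2: s = 18+4 = 22
m=2,j=3: s = 22+5 = 27
m=2,j=4: s = 27+6 = 33
m=3,j=0: s = 33+3 = 36
m=3,j=1: s = 36+4 = 40
m=3,j=2: s = 40+5 = 45
m=3,j=3: s = 45+6 = 51
m=3,j=4: s = 51+7 = 58
m=3,j=5: s = 58+8 = 66

66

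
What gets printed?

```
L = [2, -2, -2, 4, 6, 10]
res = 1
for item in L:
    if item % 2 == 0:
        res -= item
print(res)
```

-17

item=2: even, res = 1-2 = -1
item=-2: even, res = (-1)-(-2) = 1
item=-2: even, res = 1-(-2) = 3
item=4: even, res = 3-4 = -1
item=6: even, res = (-1)-6 = -7
item=10: even, res = (-7)-10 = -17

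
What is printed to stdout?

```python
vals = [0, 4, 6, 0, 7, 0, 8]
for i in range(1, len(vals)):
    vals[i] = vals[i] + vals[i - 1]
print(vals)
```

i=1: vals[1] = 4+0 = 4 → [0, 4, 6, 0, 7, 0, 8]
i=2: vals[2] = 6+4 = 10 → [0, 4, 10, 0, 7, 0, 8]
i=3: vals[3] = 0+10 = 10 → [0, 4, 10, 10, 7, 0, 8]
i=4: vals[4] = 7+10 = 17 → [0, 4, 10, 10, 17, 0, 8]
i=5: vals[5] = 0+17 = 17 → [0, 4, 10, 10, 17, 17, 8]
i=6: vals[6] = 8+17 = 25 → [0, 4, 10, 10, 17, 17, 25]

[0, 4, 10, 10, 17, 17, 25]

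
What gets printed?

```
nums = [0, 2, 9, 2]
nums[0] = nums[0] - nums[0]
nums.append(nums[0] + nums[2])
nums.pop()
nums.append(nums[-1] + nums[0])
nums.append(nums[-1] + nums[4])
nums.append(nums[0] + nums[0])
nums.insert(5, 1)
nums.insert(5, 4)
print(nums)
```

nums[0] = nums[0]-nums[0] = 0-0 = 0 → [0, 2, 9, 2]
append nums[0]+nums[2] = 0+9 = 9 → [0, 2, 9, 2, 9]
pop() removes 9 → [0, 2, 9, 2]
append nums[-1]+nums[0] = 2+0 = 2 → [0, 2, 9, 2, 2]
append nums[-1]+nums[4] = 2+2 = 4 → [0, 2, 9, 2, 2, 4]
append nums[0]+nums[0] = 0+0 = 0 → [0, 2, 9, 2, 2, 4, 0]
insert 1 at 5 → [0, 2, 9, 2, 2, 1, 4, 0]
insert 4 at 5 → [0, 2, 9, 2, 2, 4, 1, 4, 0]

[0, 2, 9, 2, 2, 4, 1, 4, 0]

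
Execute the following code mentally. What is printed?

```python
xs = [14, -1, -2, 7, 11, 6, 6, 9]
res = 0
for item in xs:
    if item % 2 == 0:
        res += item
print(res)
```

24

item=14: even, res = 0+14 = 14
item=-1: not even
item=-2: even, res = 14+(-2) = 12
item=7: not even
item=11: not even
item=6: even, res = 12+6 = 18
item=6: even, res = 18+6 = 24
item=9: not even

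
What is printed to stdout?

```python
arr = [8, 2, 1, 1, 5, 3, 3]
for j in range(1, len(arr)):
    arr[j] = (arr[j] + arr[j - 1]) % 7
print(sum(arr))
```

31

j=1: arr[1] = (2+8)%7 = 3 → [8, 3, 1, 1, 5, 3, 3]
j=2: arr[2] = (1+3)%7 = 4 → [8, 3, 4, 1, 5, 3, 3]
j=3: arr[3] = (1+4)%7 = 5 → [8, 3, 4, 5, 5, 3, 3]
j=4: arr[4] = (5+5)%7 = 3 → [8, 3, 4, 5, 3, 3, 3]
j=5: arr[5] = (3+3)%7 = 6 → [8, 3, 4, 5, 3, 6, 3]
j=6: arr[6] = (3+6)%7 = 2 → [8, 3, 4, 5, 3, 6, 2]
sum = 31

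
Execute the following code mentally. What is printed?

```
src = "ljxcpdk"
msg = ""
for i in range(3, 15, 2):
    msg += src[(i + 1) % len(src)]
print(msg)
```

pkjcdl

i=3: add src[4]='p' → 'p'
i=5: add src[6]='k' → 'pk'
i=7: add src[1]='j' → 'pkj'
i=9: add src[3]='c' → 'pkjc'
i=11: add src[5]='d' → 'pkjcd'
i=13: add src[0]='l' → 'pkjcdl'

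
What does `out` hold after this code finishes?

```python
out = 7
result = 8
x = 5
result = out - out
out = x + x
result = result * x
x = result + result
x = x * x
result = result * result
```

result = 7-7 = 0
out = 5+5 = 10
result = 0*5 = 0
x = 0+0 = 0
x = 0*0 = 0
result = 0*0 = 0

10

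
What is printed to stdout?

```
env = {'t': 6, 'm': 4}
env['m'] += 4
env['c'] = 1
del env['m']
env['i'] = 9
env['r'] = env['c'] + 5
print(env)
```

env['m'] = 4+4 = 8 → {'t': 6, 'm': 8}
env['c'] = 1 → {'t': 6, 'm': 8, 'c': 1}
del 'm' → {'t': 6, 'c': 1}
env['i'] = 9 → {'t': 6, 'c': 1, 'i': 9}
env['r'] = env['c']+5 = 6 → {'t': 6, 'c': 1, 'i': 9, 'r': 6}

{'t': 6, 'c': 1, 'i': 9, 'r': 6}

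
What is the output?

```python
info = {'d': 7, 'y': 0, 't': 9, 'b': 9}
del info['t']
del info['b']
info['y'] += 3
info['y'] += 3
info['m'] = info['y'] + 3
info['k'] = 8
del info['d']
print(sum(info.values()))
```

23

del 't' → {'d': 7, 'y': 0, 'b': 9}
del 'b' → {'d': 7, 'y': 0}
info['y'] = 0+3 = 3 → {'d': 7, 'y': 3}
info['y'] = 3+3 = 6 → {'d': 7, 'y': 6}
info['m'] = info['y']+3 = 9 → {'d': 7, 'y': 6, 'm': 9}
info['k'] = 8 → {'d': 7, 'y': 6, 'm': 9, 'k': 8}
del 'd' → {'y': 6, 'm': 9, 'k': 8}
sum of values = 23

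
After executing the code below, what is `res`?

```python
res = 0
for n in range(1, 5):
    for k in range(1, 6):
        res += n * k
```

150

n=1,k=1: res = 0+1 = 1
n=1,k=2: res = 1+2 = 3
n=1,k=3: res = 3+3 = 6
n=1,k=4: res = 6+4 = 10
n=1,k=5: res = 10+5 = 15
n=2,k=1: res = 15+2 = 17
n=2,k=2: res = 17+4 = 21
n=2,k=3: res = 21+6 = 27
n=2,k=4: res = 27+8 = 35
n=2,k=5: res = 35+10 = 45
n=3,k=1: res = 45+3 = 48
n=3,k=2: res = 48+6 = 54
n=3,k=3: res = 54+9 = 63
n=3,k=4: res = 63+12 = 75
n=3,k=5: res = 75+15 = 90
n=4,k=1: res = 90+4 = 94
n=4,k=2: res = 94+8 = 102
n=4,k=3: res = 102+12 = 114
n=4,k=4: res = 114+16 = 130
n=4,k=5: res = 130+20 = 150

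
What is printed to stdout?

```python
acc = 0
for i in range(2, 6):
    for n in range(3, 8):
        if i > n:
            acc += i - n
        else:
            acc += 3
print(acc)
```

i=2,n=3: not 2>3, acc = 0+3 = 3
i=2,n=4: not 2>4, acc = 3+3 = 6
i=2,n=5: not 2>5, acc = 6+3 = 9
i=2,n=6: not 2>6, acc = 9+3 = 12
i=2,n=7: not 2>7, acc = 12+3 = 15
i=3,n=3: not 3>3, acc = 15+3 = 18
i=3,n=4: not 3>4, acc = 18+3 = 21
i=3,n=5: not 3>5, acc = 21+3 = 24
i=3,n=6: not 3>6, acc = 24+3 = 27
i=3,n=7: not 3>7, acc = 27+3 = 30
i=4,n=3: 4>3, acc = 30+1 = 31
i=4,n=4: not 4>4, acc = 31+3 = 34
i=4,n=5: not 4>5, acc = 34+3 = 37
i=4,n=6: not 4>6, acc = 37+3 = 40
i=4,n=7: not 4>7, acc = 40+3 = 43
i=5,n=3: 5>3, acc = 43+2 = 45
i=5,n=4: 5>4, acc = 45+1 = 46
i=5,n=5: not 5>5, acc = 46+3 = 49
i=5,n=6: not 5>6, acc = 49+3 = 52
i=5,n=7: not 5>7, acc = 52+3 = 55

55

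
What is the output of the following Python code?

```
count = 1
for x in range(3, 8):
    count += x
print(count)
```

x=3: count = 1+3 = 4
x=4: count = 4+4 = 8
x=5: count = 8+5 = 13
x=6: count = 13+6 = 19
x=7: count = 19+7 = 26

26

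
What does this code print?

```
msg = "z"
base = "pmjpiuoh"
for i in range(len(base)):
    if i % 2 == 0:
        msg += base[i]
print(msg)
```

zpjio

i=0: add 'p' → 'zp'
i=1: skip
i=2: add 'j' → 'zpj'
i=3: skip
i=4: add 'i' → 'zpji'
i=5: skip
i=6: add 'o' → 'zpjio'
i=7: skip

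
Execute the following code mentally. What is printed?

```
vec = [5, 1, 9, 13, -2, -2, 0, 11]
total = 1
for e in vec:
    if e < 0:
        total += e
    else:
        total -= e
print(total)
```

-42

e=5: not <0, total = 1-5 = -4
e=1: not <0, total = (-4)-1 = -5
e=9: not <0, total = (-5)-9 = -14
e=13: not <0, total = (-14)-13 = -27
e=-2: <0, total = (-27)+(-2) = -29
e=-2: <0, total = (-29)+(-2) = -31
e=0: not <0, total = (-31)-0 = -31
e=11: not <0, total = (-31)-11 = -42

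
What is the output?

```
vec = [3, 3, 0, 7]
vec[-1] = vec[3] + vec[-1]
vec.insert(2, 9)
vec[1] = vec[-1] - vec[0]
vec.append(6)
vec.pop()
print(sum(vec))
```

37

vec[-1] = vec[3]+vec[-1] = 7+7 = 14 → [3, 3, 0, 14]
insert 9 at 2 → [3, 3, 9, 0, 14]
vec[1] = vec[-1]-vec[0] = 14-3 = 11 → [3, 11, 9, 0, 14]
append 6 → [3, 11, 9, 0, 14, 6]
pop() removes 6 → [3, 11, 9, 0, 14]
sum = 37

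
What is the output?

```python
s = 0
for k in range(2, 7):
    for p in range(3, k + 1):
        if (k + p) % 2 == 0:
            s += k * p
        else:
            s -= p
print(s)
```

k=3,p=3: even sum, s = 0+9 = 9
k=4,p=3: odd sum, s = 9-3 = 6
k=4,p=4: even sum, s = 6+16 = 22
k=5,p=3: even sum, s = 22+15 = 37
k=5,p=4: odd sum, s = 37-4 = 33
k=5,p=5: even sum, s = 33+25 = 58
k=6,p=3: odd sum, s = 58-3 = 55
k=6,p=4: even sum, s = 55+24 = 79
k=6,p=5: odd sum, s = 79-5 = 74
k=6,p=6: even sum, s = 74+36 = 110

110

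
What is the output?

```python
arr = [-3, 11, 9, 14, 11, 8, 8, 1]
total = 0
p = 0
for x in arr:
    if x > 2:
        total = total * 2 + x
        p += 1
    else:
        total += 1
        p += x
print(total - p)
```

737

x=-3: not >2, total = 0+1 = 1; p=-3
x=11: >2, total = 1*2+11 = 13; p=-2
x=9: >2, total = 13*2+9 = 35; p=-1
x=14: >2, total = 35*2+14 = 84; p=0
x=11: >2, total = 84*2+11 = 179; p=1
x=8: >2, total = 179*2+8 = 366; p=2
x=8: >2, total = 366*2+8 = 740; p=3
x=1: not >2, total = 740+1 = 741; p=4
total-p = 741-4 = 737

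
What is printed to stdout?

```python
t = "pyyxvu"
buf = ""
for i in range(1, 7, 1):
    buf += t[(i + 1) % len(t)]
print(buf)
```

yxvupy

i=1: add t[2]='y' → 'y'
i=2: add t[3]='x' → 'yx'
i=3: add t[4]='v' → 'yxv'
i=4: add t[5]='u' → 'yxvu'
i=5: add t[0]='p' → 'yxvup'
i=6: add t[1]='y' → 'yxvupy'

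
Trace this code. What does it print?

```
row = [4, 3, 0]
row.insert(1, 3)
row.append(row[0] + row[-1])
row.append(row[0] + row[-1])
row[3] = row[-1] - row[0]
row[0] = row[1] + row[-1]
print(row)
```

[11, 3, 3, 4, 4, 8]

insert 3 at 1 → [4, 3, 3, 0]
append row[0]+row[-1] = 4+0 = 4 → [4, 3, 3, 0, 4]
append row[0]+row[-1] = 4+4 = 8 → [4, 3, 3, 0, 4, 8]
row[3] = row[-1]-row[0] = 8-4 = 4 → [4, 3, 3, 4, 4, 8]
row[0] = row[1]+row[-1] = 3+8 = 11 → [11, 3, 3, 4, 4, 8]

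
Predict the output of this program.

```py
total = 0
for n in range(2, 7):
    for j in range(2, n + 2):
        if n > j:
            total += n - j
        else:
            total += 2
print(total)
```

n=2,j=2: not 2>2, total = 0+2 = 2
n=2,j=3: not 2>3, total = 2+2 = 4
n=3,j=2: 3>2, total = 4+1 = 5
n=3,j=3: not 3>3, total = 5+2 = 7
n=3,j=4: not 3>4, total = 7+2 = 9
n=4,j=2: 4>2, total = 9+2 = 11
n=4,j=3: 4>3, total = 11+1 = 12
n=4,j=4: not 4>4, total = 12+2 = 14
n=4,j=5: not 4>5, total = 14+2 = 16
n=5,j=2: 5>2, total = 16+3 = 19
n=5,j=3: 5>3, total = 19+2 = 21
n=5,j=4: 5>4, total = 21+1 = 22
n=5,j=5: not 5>5, total = 22+2 = 24
n=5,j=6: not 5>6, total = 24+2 = 26
n=6,j=2: 6>2, total = 26+4 = 30
n=6,j=3: 6>3, total = 30+3 = 33
n=6,j=4: 6>4, total = 33+2 = 35
n=6,j=5: 6>5, total = 35+1 = 36
n=6,j=6: not 6>6, total = 36+2 = 38
n=6,j=7: not 6>7, total = 38+2 = 40

40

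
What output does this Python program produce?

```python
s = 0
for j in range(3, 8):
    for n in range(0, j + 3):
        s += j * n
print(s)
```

j=3,n=0: s = 0+0 = 0
j=3,n=1: s = 0+3 = 3
j=3,n=2: s = 3+6 = 9
j=3,n=3: s = 9+9 = 18
j=3,n=4: s = 18+12 = 30
j=3,n=5: s = 30+15 = 45
j=4,n=0: s = 45+0 = 45
j=4,n=1: s = 45+4 = 49
j=4,n=2: s = 49+8 = 57
j=4,n=3: s = 57+12 = 69
j=4,n=4: s = 69+16 = 85
j=4,n=5: s = 85+20 = 105
j=4,n=6: s = 105+24 = 129
j=5,n=0: s = 129+0 = 129
j=5,n=1: s = 129+5 = 134
j=5,n=2: s = 134+10 = 144
j=5,n=3: s = 144+15 = 159
j=5,n=4: s = 159+20 = 179
j=5,n=5: s = 179+25 = 204
j=5,n=6: s = 204+30 = 234
j=5,n=7: s = 234+35 = 269
j=6,n=0: s = 269+0 = 269
j=6,n=1: s = 269+6 = 275
j=6,n=2: s = 275+12 = 287
j=6,n=3: s = 287+18 = 305
j=6,n=4: s = 305+24 = 329
j=6,n=5: s = 329+30 = 359
j=6,n=6: s = 359+36 = 395
j=6,n=7: s = 395+42 = 437
j=6,n=8: s = 437+48 = 485
j=7,n=0: s = 485+0 = 485
j=7,n=1: s = 485+7 = 492
j=7,n=2: s = 492+14 = 506
j=7,n=3: s = 506+21 = 527
j=7,n=4: s = 527+28 = 555
j=7,n=5: s = 555+35 = 590
j=7,n=6: s = 590+42 = 632
j=7,n=7: s = 632+49 = 681
j=7,n=8: s = 681+56 = 737
j=7,n=9: s = 737+63 = 800

800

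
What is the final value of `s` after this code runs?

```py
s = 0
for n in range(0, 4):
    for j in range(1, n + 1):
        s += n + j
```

n=1,j=1: s = 0+2 = 2
n=2,j=1: s = 2+3 = 5
n=2,j=2: s = 5+4 = 9
n=3,j=1: s = 9+4 = 13
n=3,j=2: s = 13+5 = 18
n=3,j=3: s = 18+6 = 24

24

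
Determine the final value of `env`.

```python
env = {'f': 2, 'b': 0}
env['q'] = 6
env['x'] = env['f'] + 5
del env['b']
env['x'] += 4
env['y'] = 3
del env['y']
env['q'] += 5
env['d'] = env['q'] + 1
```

{'f': 2, 'q': 11, 'x': 11, 'd': 12}

env['q'] = 6 → {'f': 2, 'b': 0, 'q': 6}
env['x'] = env['f']+5 = 7 → {'f': 2, 'b': 0, 'q': 6, 'x': 7}
del 'b' → {'f': 2, 'q': 6, 'x': 7}
env['x'] = 7+4 = 11 → {'f': 2, 'q': 6, 'x': 11}
env['y'] = 3 → {'f': 2, 'q': 6, 'x': 11, 'y': 3}
del 'y' → {'f': 2, 'q': 6, 'x': 11}
env['q'] = 6+5 = 11 → {'f': 2, 'q': 11, 'x': 11}
env['d'] = env['q']+1 = 12 → {'f': 2, 'q': 11, 'x': 11, 'd': 12}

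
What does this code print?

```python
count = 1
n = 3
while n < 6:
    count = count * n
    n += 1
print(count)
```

60

n=3: count = 1*3 = 3
n=4: count = 3*4 = 12
n=5: count = 12*5 = 60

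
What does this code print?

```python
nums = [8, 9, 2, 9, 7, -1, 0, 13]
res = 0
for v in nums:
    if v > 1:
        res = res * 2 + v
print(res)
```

479

v=8: >1, res = 0*2+8 = 8
v=9: >1, res = 8*2+9 = 25
v=2: >1, res = 25*2+2 = 52
v=9: >1, res = 52*2+9 = 113
v=7: >1, res = 113*2+7 = 233
v=-1: not >1
v=0: not >1
v=13: >1, res = 233*2+13 = 479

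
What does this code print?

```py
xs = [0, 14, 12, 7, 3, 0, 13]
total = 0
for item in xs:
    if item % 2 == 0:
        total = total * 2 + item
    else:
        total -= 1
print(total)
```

75

item=0: even, total = 0*2+0 = 0
item=14: even, total = 0*2+14 = 14
item=12: even, total = 14*2+12 = 40
item=7: not even, total = 40-1 = 39
item=3: not even, total = 39-1 = 38
item=0: even, total = 38*2+0 = 76
item=13: not even, total = 76-1 = 75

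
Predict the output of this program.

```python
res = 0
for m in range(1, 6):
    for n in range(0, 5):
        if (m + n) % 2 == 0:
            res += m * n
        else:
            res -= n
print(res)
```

46

m=1,n=0: odd sum, res = 0-0 = 0
m=1,n=1: even sum, res = 0+1 = 1
m=1,n=2: odd sum, res = 1-2 = -1
m=1,n=3: even sum, res = (-1)+3 = 2
m=1,n=4: odd sum, res = 2-4 = -2
m=2,n=0: even sum, res = (-2)+0 = -2
m=2,n=1: odd sum, res = (-2)-1 = -3
m=2,n=2: even sum, res = (-3)+4 = 1
m=2,n=3: odd sum, res = 1-3 = -2
m=2,n=4: even sum, res = (-2)+8 = 6
m=3,n=0: odd sum, res = 6-0 = 6
m=3,n=1: even sum, res = 6+3 = 9
m=3,n=2: odd sum, res = 9-2 = 7
m=3,n=3: even sum, res = 7+9 = 16
m=3,n=4: odd sum, res = 16-4 = 12
m=4,n=0: even sum, res = 12+0 = 12
m=4,n=1: odd sum, res = 12-1 = 11
m=4,n=2: even sum, res = 11+8 = 19
m=4,n=3: odd sum, res = 19-3 = 16
m=4,n=4: even sum, res = 16+16 = 32
m=5,n=0: odd sum, res = 32-0 = 32
m=5,n=1: even sum, res = 32+5 = 37
m=5,n=2: odd sum, res = 37-2 = 35
m=5,n=3: even sum, res = 35+15 = 50
m=5,n=4: odd sum, res = 50-4 = 46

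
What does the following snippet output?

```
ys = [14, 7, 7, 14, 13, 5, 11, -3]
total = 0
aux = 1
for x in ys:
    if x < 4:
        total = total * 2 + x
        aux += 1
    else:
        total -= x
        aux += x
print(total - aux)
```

-218

x=14: not <4, total = 0-14 = -14; aux=15
x=7: not <4, total = (-14)-7 = -21; aux=22
x=7: not <4, total = (-21)-7 = -28; aux=29
x=14: not <4, total = (-28)-14 = -42; aux=43
x=13: not <4, total = (-42)-13 = -55; aux=56
x=5: not <4, total = (-55)-5 = -60; aux=61
x=11: not <4, total = (-60)-11 = -71; aux=72
x=-3: <4, total = (-71)*2+(-3) = -145; aux=73
total-aux = (-145)-73 = -218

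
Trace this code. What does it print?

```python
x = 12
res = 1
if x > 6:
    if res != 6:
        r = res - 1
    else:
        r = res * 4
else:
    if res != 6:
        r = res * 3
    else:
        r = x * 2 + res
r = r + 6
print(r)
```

6

x=12, res=1
x > 6 is True; res != 6 is True
→ r = res - 1 = 0
r = 0+6 = 6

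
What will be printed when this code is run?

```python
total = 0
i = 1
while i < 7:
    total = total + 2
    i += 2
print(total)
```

6

i=1: total = 0+2 = 2
i=3: total = 2+2 = 4
i=5: total = 4+2 = 6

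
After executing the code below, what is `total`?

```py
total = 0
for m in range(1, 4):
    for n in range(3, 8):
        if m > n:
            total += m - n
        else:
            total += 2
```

30

m=1,n=3: not 1>3, total = 0+2 = 2
m=1,n=4: not 1>4, total = 2+2 = 4
m=1,n=5: not 1>5, total = 4+2 = 6
m=1,n=6: not 1>6, total = 6+2 = 8
m=1,n=7: not 1>7, total = 8+2 = 10
m=2,n=3: not 2>3, total = 10+2 = 12
m=2,n=4: not 2>4, total = 12+2 = 14
m=2,n=5: not 2>5, total = 14+2 = 16
m=2,n=6: not 2>6, total = 16+2 = 18
m=2,n=7: not 2>7, total = 18+2 = 20
m=3,n=3: not 3>3, total = 20+2 = 22
m=3,n=4: not 3>4, total = 22+2 = 24
m=3,n=5: not 3>5, total = 24+2 = 26
m=3,n=6: not 3>6, total = 26+2 = 28
m=3,n=7: not 3>7, total = 28+2 = 30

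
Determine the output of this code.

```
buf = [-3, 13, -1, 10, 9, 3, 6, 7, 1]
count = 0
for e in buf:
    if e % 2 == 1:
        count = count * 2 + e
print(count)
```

307

e=-3: odd, count = 0*2+(-3) = -3
e=13: odd, count = (-3)*2+13 = 7
e=-1: odd, count = 7*2+(-1) = 13
e=10: not odd
e=9: odd, count = 13*2+9 = 35
e=3: odd, count = 35*2+3 = 73
e=6: not odd
e=7: odd, count = 73*2+7 = 153
e=1: odd, count = 153*2+1 = 307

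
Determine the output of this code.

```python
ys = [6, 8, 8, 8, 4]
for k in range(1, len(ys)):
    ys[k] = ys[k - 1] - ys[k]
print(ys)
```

[6, -2, -10, -18, -22]

k=1: ys[1] = 6-8 = -2 → [6, -2, 8, 8, 4]
k=2: ys[2] = (-2)-8 = -10 → [6, -2, -10, 8, 4]
k=3: ys[3] = (-10)-8 = -18 → [6, -2, -10, -18, 4]
k=4: ys[4] = (-18)-4 = -22 → [6, -2, -10, -18, -22]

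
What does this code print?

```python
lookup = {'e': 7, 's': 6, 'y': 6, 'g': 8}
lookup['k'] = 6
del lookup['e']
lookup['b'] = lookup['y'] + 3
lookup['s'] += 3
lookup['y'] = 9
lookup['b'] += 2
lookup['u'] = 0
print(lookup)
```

lookup['k'] = 6 → {'e': 7, 's': 6, 'y': 6, 'g': 8, 'k': 6}
del 'e' → {'s': 6, 'y': 6, 'g': 8, 'k': 6}
lookup['b'] = lookup['y']+3 = 9 → {'s': 6, 'y': 6, 'g': 8, 'k': 6, 'b': 9}
lookup['s'] = 6+3 = 9 → {'s': 9, 'y': 6, 'g': 8, 'k': 6, 'b': 9}
lookup['y'] = 9 → {'s': 9, 'y': 9, 'g': 8, 'k': 6, 'b': 9}
lookup['b'] = 9+2 = 11 → {'s': 9, 'y': 9, 'g': 8, 'k': 6, 'b': 11}
lookup['u'] = 0 → {'s': 9, 'y': 9, 'g': 8, 'k': 6, 'b': 11, 'u': 0}

{'s': 9, 'y': 9, 'g': 8, 'k': 6, 'b': 11, 'u': 0}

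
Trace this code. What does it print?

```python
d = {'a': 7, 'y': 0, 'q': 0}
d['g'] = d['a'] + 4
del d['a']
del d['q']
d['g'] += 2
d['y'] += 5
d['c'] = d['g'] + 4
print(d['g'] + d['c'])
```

d['g'] = d['a']+4 = 11 → {'a': 7, 'y': 0, 'q': 0, 'g': 11}
del 'a' → {'y': 0, 'q': 0, 'g': 11}
del 'q' → {'y': 0, 'g': 11}
d['g'] = 11+2 = 13 → {'y': 0, 'g': 13}
d['y'] = 0+5 = 5 → {'y': 5, 'g': 13}
d['c'] = d['g']+4 = 17 → {'y': 5, 'g': 13, 'c': 17}
d['g']+d['c'] = 13+17 = 30

30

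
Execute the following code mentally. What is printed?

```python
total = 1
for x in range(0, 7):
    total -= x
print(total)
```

x=0: total = 1-0 = 1
x=1: total = 1-1 = 0
x=2: total = 0-2 = -2
x=3: total = (-2)-3 = -5
x=4: total = (-5)-4 = -9
x=5: total = (-9)-5 = -14
x=6: total = (-14)-6 = -20

-20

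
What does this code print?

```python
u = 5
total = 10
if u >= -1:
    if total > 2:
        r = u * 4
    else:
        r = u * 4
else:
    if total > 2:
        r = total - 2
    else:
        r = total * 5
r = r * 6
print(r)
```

120

u=5, total=10
u >= -1 is True; total > 2 is True
→ r = u * 4 = 20
r = 20*6 = 120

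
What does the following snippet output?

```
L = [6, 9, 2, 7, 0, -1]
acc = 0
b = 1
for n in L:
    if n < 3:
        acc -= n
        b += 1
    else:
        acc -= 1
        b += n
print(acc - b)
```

-30

n=6: not <3, acc = 0-1 = -1; b=7
n=9: not <3, acc = (-1)-1 = -2; b=16
n=2: <3, acc = (-2)-2 = -4; b=17
n=7: not <3, acc = (-4)-1 = -5; b=24
n=0: <3, acc = (-5)-0 = -5; b=25
n=-1: <3, acc = (-5)-(-1) = -4; b=26
acc-b = (-4)-26 = -30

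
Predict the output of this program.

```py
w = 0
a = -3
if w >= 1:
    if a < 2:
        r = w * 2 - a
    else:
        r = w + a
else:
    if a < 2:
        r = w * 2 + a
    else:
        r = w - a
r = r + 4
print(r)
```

w=0, a=-3
w >= 1 is False; a < 2 is True
→ r = w * 2 + a = -3
r = (-3)+4 = 1

1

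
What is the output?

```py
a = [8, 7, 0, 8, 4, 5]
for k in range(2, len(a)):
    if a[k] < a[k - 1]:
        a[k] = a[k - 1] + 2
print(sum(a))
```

k=2: 0<7, a[2] = 7+2 = 9 → [8, 7, 9, 8, 4, 5]
k=3: 8<9, a[3] = 9+2 = 11 → [8, 7, 9, 11, 4, 5]
k=4: 4<11, a[4] = 11+2 = 13 → [8, 7, 9, 11, 13, 5]
k=5: 5<13, a[5] = 13+2 = 15 → [8, 7, 9, 11, 13, 15]
sum = 63

63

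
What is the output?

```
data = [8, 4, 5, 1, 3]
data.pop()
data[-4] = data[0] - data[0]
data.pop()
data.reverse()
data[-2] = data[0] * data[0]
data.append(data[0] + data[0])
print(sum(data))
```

40

pop() removes 3 → [8, 4, 5, 1]
data[-4] = data[0]-data[0] = 8-8 = 0 → [0, 4, 5, 1]
pop() removes 1 → [0, 4, 5]
reverse → [5, 4, 0]
data[-2] = data[0]*data[0] = 5*5 = 25 → [5, 25, 0]
append data[0]+data[0] = 5+5 = 10 → [5, 25, 0, 10]
sum = 40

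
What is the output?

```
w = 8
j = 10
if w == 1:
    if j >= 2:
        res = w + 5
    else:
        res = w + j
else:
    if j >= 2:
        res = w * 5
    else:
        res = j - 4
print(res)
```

w=8, j=10
w == 1 is False; j >= 2 is True
→ res = w * 5 = 40

40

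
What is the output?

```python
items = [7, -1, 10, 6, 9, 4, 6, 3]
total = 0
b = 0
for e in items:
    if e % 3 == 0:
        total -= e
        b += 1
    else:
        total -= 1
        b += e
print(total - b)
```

e=7: not %3==0, total = 0-1 = -1; b=7
e=-1: not %3==0, total = (-1)-1 = -2; b=6
e=10: not %3==0, total = (-2)-1 = -3; b=16
e=6: %3==0, total = (-3)-6 = -9; b=17
e=9: %3==0, total = (-9)-9 = -18; b=18
e=4: not %3==0, total = (-18)-1 = -19; b=22
e=6: %3==0, total = (-19)-6 = -25; b=23
e=3: %3==0, total = (-25)-3 = -28; b=24
total-b = (-28)-24 = -52

-52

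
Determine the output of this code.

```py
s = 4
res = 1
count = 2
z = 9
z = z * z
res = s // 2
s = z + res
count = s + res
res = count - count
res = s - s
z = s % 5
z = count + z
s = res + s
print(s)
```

z = 9*9 = 81
res = 4//2 = 2
s = 81+2 = 83
count = 83+2 = 85
res = 85-85 = 0
res = 83-83 = 0
z = 83%5 = 3
z = 85+3 = 88
s = 0+83 = 83

83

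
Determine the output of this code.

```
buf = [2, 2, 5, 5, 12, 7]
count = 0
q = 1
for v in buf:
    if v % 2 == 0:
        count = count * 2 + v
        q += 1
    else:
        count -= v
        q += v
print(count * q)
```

-63

v=2: even, count = 0*2+2 = 2; q=2
v=2: even, count = 2*2+2 = 6; q=3
v=5: not even, count = 6-5 = 1; q=8
v=5: not even, count = 1-5 = -4; q=13
v=12: even, count = (-4)*2+12 = 4; q=14
v=7: not even, count = 4-7 = -3; q=21
count*q = (-3)*21 = -63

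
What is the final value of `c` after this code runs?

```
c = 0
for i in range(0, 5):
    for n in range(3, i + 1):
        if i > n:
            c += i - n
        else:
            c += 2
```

5

i=3,n=3: not 3>3, c = 0+2 = 2
i=4,n=3: 4>3, c = 2+1 = 3
i=4,n=4: not 4>4, c = 3+2 = 5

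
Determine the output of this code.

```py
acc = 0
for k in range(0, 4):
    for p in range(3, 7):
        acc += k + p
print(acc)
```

96

k=0,p=3: acc = 0+3 = 3
k=0,p=4: acc = 3+4 = 7
k=0,p=5: acc = 7+5 = 12
k=0,p=6: acc = 12+6 = 18
k=1,p=3: acc = 18+4 = 22
k=1,p=4: acc = 22+5 = 27
k=1,p=5: acc = 27+6 = 33
k=1,p=6: acc = 33+7 = 40
k=2,p=3: acc = 40+5 = 45
k=2,p=4: acc = 45+6 = 51
k=2,p=5: acc = 51+7 = 58
k=2,p=6: acc = 58+8 = 66
k=3,p=3: acc = 66+6 = 72
k=3,p=4: acc = 72+7 = 79
k=3,p=5: acc = 79+8 = 87
k=3,p=6: acc = 87+9 = 96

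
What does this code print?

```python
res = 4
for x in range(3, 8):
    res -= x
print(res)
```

-21

x=3: res = 4-3 = 1
x=4: res = 1-4 = -3
x=5: res = (-3)-5 = -8
x=6: res = (-8)-6 = -14
x=7: res = (-14)-7 = -21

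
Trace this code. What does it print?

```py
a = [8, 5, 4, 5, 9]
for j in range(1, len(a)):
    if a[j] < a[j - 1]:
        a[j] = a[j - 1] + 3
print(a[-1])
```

j=1: 5<8, a[1] = 8+3 = 11 → [8, 11, 4, 5, 9]
j=2: 4<11, a[2] = 11+3 = 14 → [8, 11, 14, 5, 9]
j=3: 5<14, a[3] = 14+3 = 17 → [8, 11, 14, 17, 9]
j=4: 9<17, a[4] = 17+3 = 20 → [8, 11, 14, 17, 20]

20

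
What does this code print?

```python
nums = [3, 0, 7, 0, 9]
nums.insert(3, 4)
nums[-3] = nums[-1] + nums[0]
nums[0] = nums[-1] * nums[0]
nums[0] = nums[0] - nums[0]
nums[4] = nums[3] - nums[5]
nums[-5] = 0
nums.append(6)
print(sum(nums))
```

37

insert 4 at 3 → [3, 0, 7, 4, 0, 9]
nums[-3] = nums[-1]+nums[0] = 9+3 = 12 → [3, 0, 7, 12, 0, 9]
nums[0] = nums[-1]*nums[0] = 9*3 = 27 → [27, 0, 7, 12, 0, 9]
nums[0] = nums[0]-nums[0] = 27-27 = 0 → [0, 0, 7, 12, 0, 9]
nums[4] = nums[3]-nums[5] = 12-9 = 3 → [0, 0, 7, 12, 3, 9]
nums[-5] = 0 → [0, 0, 7, 12, 3, 9]
append 6 → [0, 0, 7, 12, 3, 9, 6]
sum = 37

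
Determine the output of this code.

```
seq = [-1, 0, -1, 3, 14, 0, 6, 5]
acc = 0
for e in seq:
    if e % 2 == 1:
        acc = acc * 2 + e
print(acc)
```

e=-1: odd, acc = 0*2+(-1) = -1
e=0: not odd
e=-1: odd, acc = (-1)*2+(-1) = -3
e=3: odd, acc = (-3)*2+3 = -3
e=14: not odd
e=0: not odd
e=6: not odd
e=5: odd, acc = (-3)*2+5 = -1

-1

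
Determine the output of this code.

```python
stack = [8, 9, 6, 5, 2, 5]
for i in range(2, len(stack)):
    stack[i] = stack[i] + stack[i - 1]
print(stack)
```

i=2: stack[2] = 6+9 = 15 → [8, 9, 15, 5, 2, 5]
i=3: stack[3] = 5+15 = 20 → [8, 9, 15, 20, 2, 5]
i=4: stack[4] = 2+20 = 22 → [8, 9, 15, 20, 22, 5]
i=5: stack[5] = 5+22 = 27 → [8, 9, 15, 20, 22, 27]

[8, 9, 15, 20, 22, 27]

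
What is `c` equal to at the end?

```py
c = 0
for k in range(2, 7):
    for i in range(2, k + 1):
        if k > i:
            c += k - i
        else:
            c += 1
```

k=2,i=2: not 2>2, c = 0+1 = 1
k=3,i=2: 3>2, c = 1+1 = 2
k=3,i=3: not 3>3, c = 2+1 = 3
k=4,i=2: 4>2, c = 3+2 = 5
k=4,i=3: 4>3, c = 5+1 = 6
k=4,i=4: not 4>4, c = 6+1 = 7
k=5,i=2: 5>2, c = 7+3 = 10
k=5,i=3: 5>3, c = 10+2 = 12
k=5,i=4: 5>4, c = 12+1 = 13
k=5,i=5: not 5>5, c = 13+1 = 14
k=6,i=2: 6>2, c = 14+4 = 18
k=6,i=3: 6>3, c = 18+3 = 21
k=6,i=4: 6>4, c = 21+2 = 23
k=6,i=5: 6>5, c = 23+1 = 24
k=6,i=6: not 6>6, c = 24+1 = 25

25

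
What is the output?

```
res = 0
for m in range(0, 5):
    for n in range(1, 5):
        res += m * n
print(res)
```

m=0,n=1: res = 0+0 = 0
m=0,n=2: res = 0+0 = 0
m=0,n=3: res = 0+0 = 0
m=0,n=4: res = 0+0 = 0
m=1,n=1: res = 0+1 = 1
m=1,n=2: res = 1+2 = 3
m=1,n=3: res = 3+3 = 6
m=1,n=4: res = 6+4 = 10
m=2,n=1: res = 10+2 = 12
m=2,n=2: res = 12+4 = 16
m=2,n=3: res = 16+6 = 22
m=2,n=4: res = 22+8 = 30
m=3,n=1: res = 30+3 = 33
m=3,n=2: res = 33+6 = 39
m=3,n=3: res = 39+9 = 48
m=3,n=4: res = 48+12 = 60
m=4,n=1: res = 60+4 = 64
m=4,n=2: res = 64+8 = 72
m=4,n=3: res = 72+12 = 84
m=4,n=4: res = 84+16 = 100

100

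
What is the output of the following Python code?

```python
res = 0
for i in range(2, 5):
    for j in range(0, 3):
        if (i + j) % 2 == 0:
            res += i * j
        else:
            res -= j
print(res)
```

11

i=2,j=0: even sum, res = 0+0 = 0
i=2,j=1: odd sum, res = 0-1 = -1
i=2,j=2: even sum, res = (-1)+4 = 3
i=3,j=0: odd sum, res = 3-0 = 3
i=3,j=1: even sum, res = 3+3 = 6
i=3,j=2: odd sum, res = 6-2 = 4
i=4,j=0: even sum, res = 4+0 = 4
i=4,j=1: odd sum, res = 4-1 = 3
i=4,j=2: even sum, res = 3+8 = 11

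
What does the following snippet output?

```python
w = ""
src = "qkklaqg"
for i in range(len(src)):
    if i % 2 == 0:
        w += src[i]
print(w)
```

i=0: add 'q' → 'q'
i=1: skip
i=2: add 'k' → 'qk'
i=3: skip
i=4: add 'a' → 'qka'
i=5: skip
i=6: add 'g' → 'qkag'

qkag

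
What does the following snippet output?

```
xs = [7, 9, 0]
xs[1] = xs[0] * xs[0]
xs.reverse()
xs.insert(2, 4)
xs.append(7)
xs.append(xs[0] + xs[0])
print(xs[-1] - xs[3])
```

-7

xs[1] = xs[0]*xs[0] = 7*7 = 49 → [7, 49, 0]
reverse → [0, 49, 7]
insert 4 at 2 → [0, 49, 4, 7]
append 7 → [0, 49, 4, 7, 7]
append xs[0]+xs[0] = 0+0 = 0 → [0, 49, 4, 7, 7, 0]
xs[-1]-xs[3] = 0-7 = -7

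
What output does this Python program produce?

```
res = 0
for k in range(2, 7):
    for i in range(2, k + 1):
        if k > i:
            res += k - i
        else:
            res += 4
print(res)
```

40

k=2,i=2: not 2>2, res = 0+4 = 4
k=3,i=2: 3>2, res = 4+1 = 5
k=3,i=3: not 3>3, res = 5+4 = 9
k=4,i=2: 4>2, res = 9+2 = 11
k=4,i=3: 4>3, res = 11+1 = 12
k=4,i=4: not 4>4, res = 12+4 = 16
k=5,i=2: 5>2, res = 16+3 = 19
k=5,i=3: 5>3, res = 19+2 = 21
k=5,i=4: 5>4, res = 21+1 = 22
k=5,i=5: not 5>5, res = 22+4 = 26
k=6,i=2: 6>2, res = 26+4 = 30
k=6,i=3: 6>3, res = 30+3 = 33
k=6,i=4: 6>4, res = 33+2 = 35
k=6,i=5: 6>5, res = 35+1 = 36
k=6,i=6: not 6>6, res = 36+4 = 40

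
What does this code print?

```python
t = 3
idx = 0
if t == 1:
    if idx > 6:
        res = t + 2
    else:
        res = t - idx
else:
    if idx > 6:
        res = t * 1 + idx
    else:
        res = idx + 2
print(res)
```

2

t=3, idx=0
t == 1 is False; idx > 6 is False
→ res = idx + 2 = 2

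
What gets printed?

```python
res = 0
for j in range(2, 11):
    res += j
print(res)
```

54

j=2: res = 0+2 = 2
j=3: res = 2+3 = 5
j=4: res = 5+4 = 9
j=5: res = 9+5 = 14
j=6: res = 14+6 = 20
j=7: res = 20+7 = 27
j=8: res = 27+8 = 35
j=9: res = 35+9 = 44
j=10: res = 44+10 = 54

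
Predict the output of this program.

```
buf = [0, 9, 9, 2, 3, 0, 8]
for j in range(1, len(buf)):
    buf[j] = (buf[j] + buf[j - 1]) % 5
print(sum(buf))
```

14

j=1: buf[1] = (9+0)%5 = 4 → [0, 4, 9, 2, 3, 0, 8]
j=2: buf[2] = (9+4)%5 = 3 → [0, 4, 3, 2, 3, 0, 8]
j=3: buf[3] = (2+3)%5 = 0 → [0, 4, 3, 0, 3, 0, 8]
j=4: buf[4] = (3+0)%5 = 3 → [0, 4, 3, 0, 3, 0, 8]
j=5: buf[5] = (0+3)%5 = 3 → [0, 4, 3, 0, 3, 3, 8]
j=6: buf[6] = (8+3)%5 = 1 → [0, 4, 3, 0, 3, 3, 1]
sum = 14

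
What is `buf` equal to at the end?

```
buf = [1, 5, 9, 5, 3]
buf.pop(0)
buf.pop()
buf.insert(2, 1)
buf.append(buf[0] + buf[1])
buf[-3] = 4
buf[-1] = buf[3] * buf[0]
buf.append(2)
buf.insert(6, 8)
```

[5, 9, 4, 5, 25, 2, 8]

pop(0) removes 1 → [5, 9, 5, 3]
pop() removes 3 → [5, 9, 5]
insert 1 at 2 → [5, 9, 1, 5]
append buf[0]+buf[1] = 5+9 = 14 → [5, 9, 1, 5, 14]
buf[-3] = 4 → [5, 9, 4, 5, 14]
buf[-1] = buf[3]*buf[0] = 5*5 = 25 → [5, 9, 4, 5, 25]
append 2 → [5, 9, 4, 5, 25, 2]
insert 8 at 6 → [5, 9, 4, 5, 25, 2, 8]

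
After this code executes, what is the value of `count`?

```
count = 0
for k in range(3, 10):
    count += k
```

42

k=3: count = 0+3 = 3
k=4: count = 3+4 = 7
k=5: count = 7+5 = 12
k=6: count = 12+6 = 18
k=7: count = 18+7 = 25
k=8: count = 25+8 = 33
k=9: count = 33+9 = 42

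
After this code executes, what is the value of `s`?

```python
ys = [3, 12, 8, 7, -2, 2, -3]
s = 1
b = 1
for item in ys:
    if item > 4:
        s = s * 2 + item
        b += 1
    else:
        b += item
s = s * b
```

316

item=3: not >4; b=4
item=12: >4, s = 1*2+12 = 14; b=5
item=8: >4, s = 14*2+8 = 36; b=6
item=7: >4, s = 36*2+7 = 79; b=7
item=-2: not >4; b=5
item=2: not >4; b=7
item=-3: not >4; b=4
s*b = 79*4 = 316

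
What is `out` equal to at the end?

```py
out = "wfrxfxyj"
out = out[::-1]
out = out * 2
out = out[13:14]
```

reverse → 'jyxfxrfw'
repeat ×2 → 'jyxfxrfwjyxfxrfw'
slice [13:14] → 'r'

'r'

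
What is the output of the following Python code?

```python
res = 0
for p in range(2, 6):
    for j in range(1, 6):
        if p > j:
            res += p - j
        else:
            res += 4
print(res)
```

60

p=2,j=1: 2>1, res = 0+1 = 1
p=2,j=2: not 2>2, res = 1+4 = 5
p=2,j=3: not 2>3, res = 5+4 = 9
p=2,j=4: not 2>4, res = 9+4 = 13
p=2,j=5: not 2>5, res = 13+4 = 17
p=3,j=1: 3>1, res = 17+2 = 19
p=3,j=2: 3>2, res = 19+1 = 20
p=3,j=3: not 3>3, res = 20+4 = 24
p=3,j=4: not 3>4, res = 24+4 = 28
p=3,j=5: not 3>5, res = 28+4 = 32
p=4,j=1: 4>1, res = 32+3 = 35
p=4,j=2: 4>2, res = 35+2 = 37
p=4,j=3: 4>3, res = 37+1 = 38
p=4,j=4: not 4>4, res = 38+4 = 42
p=4,j=5: not 4>5, res = 42+4 = 46
p=5,j=1: 5>1, res = 46+4 = 50
p=5,j=2: 5>2, res = 50+3 = 53
p=5,j=3: 5>3, res = 53+2 = 55
p=5,j=4: 5>4, res = 55+1 = 56
p=5,j=5: not 5>5, res = 56+4 = 60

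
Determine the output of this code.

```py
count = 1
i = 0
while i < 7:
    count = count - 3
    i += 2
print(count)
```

i=0: count = 1-3 = -2
i=2: count = (-2)-3 = -5
i=4: count = (-5)-3 = -8
i=6: count = (-8)-3 = -11

-11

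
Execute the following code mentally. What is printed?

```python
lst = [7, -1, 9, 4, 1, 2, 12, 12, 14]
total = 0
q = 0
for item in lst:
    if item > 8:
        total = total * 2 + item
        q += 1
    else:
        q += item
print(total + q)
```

item=7: not >8; q=7
item=-1: not >8; q=6
item=9: >8, total = 0*2+9 = 9; q=7
item=4: not >8; q=11
item=1: not >8; q=12
item=2: not >8; q=14
item=12: >8, total = 9*2+12 = 30; q=15
item=12: >8, total = 30*2+12 = 72; q=16
item=14: >8, total = 72*2+14 = 158; q=17
total+q = 158+17 = 175

175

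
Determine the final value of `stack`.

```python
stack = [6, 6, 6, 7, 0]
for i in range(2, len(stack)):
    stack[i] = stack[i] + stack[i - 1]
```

i=2: stack[2] = 6+6 = 12 → [6, 6, 12, 7, 0]
i=3: stack[3] = 7+12 = 19 → [6, 6, 12, 19, 0]
i=4: stack[4] = 0+19 = 19 → [6, 6, 12, 19, 19]

[6, 6, 12, 19, 19]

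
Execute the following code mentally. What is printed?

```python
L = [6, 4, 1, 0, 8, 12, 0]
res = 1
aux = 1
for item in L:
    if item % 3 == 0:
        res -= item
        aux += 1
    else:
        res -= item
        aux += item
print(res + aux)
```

-12

item=6: %3==0, res = 1-6 = -5; aux=2
item=4: not %3==0, res = (-5)-4 = -9; aux=6
item=1: not %3==0, res = (-9)-1 = -10; aux=7
item=0: %3==0, res = (-10)-0 = -10; aux=8
item=8: not %3==0, res = (-10)-8 = -18; aux=16
item=12: %3==0, res = (-18)-12 = -30; aux=17
item=0: %3==0, res = (-30)-0 = -30; aux=18
res+aux = (-30)+18 = -12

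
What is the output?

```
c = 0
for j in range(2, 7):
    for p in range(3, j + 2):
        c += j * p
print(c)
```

315

j=2,p=3: c = 0+6 = 6
j=3,p=3: c = 6+9 = 15
j=3,p=4: c = 15+12 = 27
j=4,p=3: c = 27+12 = 39
j=4,p=4: c = 39+16 = 55
j=4,p=5: c = 55+20 = 75
j=5,p=3: c = 75+15 = 90
j=5,p=4: c = 90+20 = 110
j=5,p=5: c = 110+25 = 135
j=5,p=6: c = 135+30 = 165
j=6,p=3: c = 165+18 = 183
j=6,p=4: c = 183+24 = 207
j=6,p=5: c = 207+30 = 237
j=6,p=6: c = 237+36 = 273
j=6,p=7: c = 273+42 = 315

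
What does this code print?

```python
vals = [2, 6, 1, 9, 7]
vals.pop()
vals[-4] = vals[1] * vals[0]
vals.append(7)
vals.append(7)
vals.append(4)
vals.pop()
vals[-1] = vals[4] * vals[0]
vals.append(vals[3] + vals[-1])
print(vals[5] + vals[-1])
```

pop() removes 7 → [2, 6, 1, 9]
vals[-4] = vals[1]*vals[0] = 6*2 = 12 → [12, 6, 1, 9]
append 7 → [12, 6, 1, 9, 7]
append 7 → [12, 6, 1, 9, 7, 7]
append 4 → [12, 6, 1, 9, 7, 7, 4]
pop() removes 4 → [12, 6, 1, 9, 7, 7]
vals[-1] = vals[4]*vals[0] = 7*12 = 84 → [12, 6, 1, 9, 7, 84]
append vals[3]+vals[-1] = 9+84 = 93 → [12, 6, 1, 9, 7, 84, 93]
vals[5]+vals[-1] = 84+93 = 177

177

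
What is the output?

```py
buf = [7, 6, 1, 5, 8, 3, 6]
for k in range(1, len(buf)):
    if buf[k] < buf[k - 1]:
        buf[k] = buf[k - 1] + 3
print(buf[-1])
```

k=1: 6<7, buf[1] = 7+3 = 10 → [7, 10, 1, 5, 8, 3, 6]
k=2: 1<10, buf[2] = 10+3 = 13 → [7, 10, 13, 5, 8, 3, 6]
k=3: 5<13, buf[3] = 13+3 = 16 → [7, 10, 13, 16, 8, 3, 6]
k=4: 8<16, buf[4] = 16+3 = 19 → [7, 10, 13, 16, 19, 3, 6]
k=5: 3<19, buf[5] = 19+3 = 22 → [7, 10, 13, 16, 19, 22, 6]
k=6: 6<22, buf[6] = 22+3 = 25 → [7, 10, 13, 16, 19, 22, 25]

25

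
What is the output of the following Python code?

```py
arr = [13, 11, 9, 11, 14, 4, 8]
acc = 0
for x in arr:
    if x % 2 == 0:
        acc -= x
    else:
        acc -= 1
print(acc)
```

-30

x=13: not even, acc = 0-1 = -1
x=11: not even, acc = (-1)-1 = -2
x=9: not even, acc = (-2)-1 = -3
x=11: not even, acc = (-3)-1 = -4
x=14: even, acc = (-4)-14 = -18
x=4: even, acc = (-18)-4 = -22
x=8: even, acc = (-22)-8 = -30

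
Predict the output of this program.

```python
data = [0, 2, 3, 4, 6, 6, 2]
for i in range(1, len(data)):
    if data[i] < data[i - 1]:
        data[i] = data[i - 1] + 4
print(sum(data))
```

i=1: 2>=0, unchanged → [0, 2, 3, 4, 6, 6, 2]
i=2: 3>=2, unchanged → [0, 2, 3, 4, 6, 6, 2]
i=3: 4>=3, unchanged → [0, 2, 3, 4, 6, 6, 2]
i=4: 6>=4, unchanged → [0, 2, 3, 4, 6, 6, 2]
i=5: 6>=6, unchanged → [0, 2, 3, 4, 6, 6, 2]
i=6: 2<6, data[6] = 6+4 = 10 → [0, 2, 3, 4, 6, 6, 10]
sum = 31

31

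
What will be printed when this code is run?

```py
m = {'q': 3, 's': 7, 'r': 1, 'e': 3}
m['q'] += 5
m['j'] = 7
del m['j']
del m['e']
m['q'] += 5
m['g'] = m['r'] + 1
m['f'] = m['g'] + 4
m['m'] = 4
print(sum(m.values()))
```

m['q'] = 3+5 = 8 → {'q': 8, 's': 7, 'r': 1, 'e': 3}
m['j'] = 7 → {'q': 8, 's': 7, 'r': 1, 'e': 3, 'j': 7}
del 'j' → {'q': 8, 's': 7, 'r': 1, 'e': 3}
del 'e' → {'q': 8, 's': 7, 'r': 1}
m['q'] = 8+5 = 13 → {'q': 13, 's': 7, 'r': 1}
m['g'] = m['r']+1 = 2 → {'q': 13, 's': 7, 'r': 1, 'g': 2}
m['f'] = m['g']+4 = 6 → {'q': 13, 's': 7, 'r': 1, 'g': 2, 'f': 6}
m['m'] = 4 → {'q': 13, 's': 7, 'r': 1, 'g': 2, 'f': 6, 'm': 4}
sum of values = 33

33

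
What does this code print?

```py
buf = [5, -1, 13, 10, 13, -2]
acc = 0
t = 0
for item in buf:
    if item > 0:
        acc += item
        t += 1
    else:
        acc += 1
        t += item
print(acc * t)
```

item=5: >0, acc = 0+5 = 5; t=1
item=-1: not >0, acc = 5+1 = 6; t=0
item=13: >0, acc = 6+13 = 19; t=1
item=10: >0, acc = 19+10 = 29; t=2
item=13: >0, acc = 29+13 = 42; t=3
item=-2: not >0, acc = 42+1 = 43; t=1
acc*t = 43*1 = 43

43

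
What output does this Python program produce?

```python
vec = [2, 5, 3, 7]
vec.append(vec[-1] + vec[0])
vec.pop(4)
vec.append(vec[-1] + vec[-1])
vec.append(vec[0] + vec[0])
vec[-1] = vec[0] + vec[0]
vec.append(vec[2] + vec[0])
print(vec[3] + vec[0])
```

9

append vec[-1]+vec[0] = 7+2 = 9 → [2, 5, 3, 7, 9]
pop(4) removes 9 → [2, 5, 3, 7]
append vec[-1]+vec[-1] = 7+7 = 14 → [2, 5, 3, 7, 14]
append vec[0]+vec[0] = 2+2 = 4 → [2, 5, 3, 7, 14, 4]
vec[-1] = vec[0]+vec[0] = 2+2 = 4 → [2, 5, 3, 7, 14, 4]
append vec[2]+vec[0] = 3+2 = 5 → [2, 5, 3, 7, 14, 4, 5]
vec[3]+vec[0] = 7+2 = 9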